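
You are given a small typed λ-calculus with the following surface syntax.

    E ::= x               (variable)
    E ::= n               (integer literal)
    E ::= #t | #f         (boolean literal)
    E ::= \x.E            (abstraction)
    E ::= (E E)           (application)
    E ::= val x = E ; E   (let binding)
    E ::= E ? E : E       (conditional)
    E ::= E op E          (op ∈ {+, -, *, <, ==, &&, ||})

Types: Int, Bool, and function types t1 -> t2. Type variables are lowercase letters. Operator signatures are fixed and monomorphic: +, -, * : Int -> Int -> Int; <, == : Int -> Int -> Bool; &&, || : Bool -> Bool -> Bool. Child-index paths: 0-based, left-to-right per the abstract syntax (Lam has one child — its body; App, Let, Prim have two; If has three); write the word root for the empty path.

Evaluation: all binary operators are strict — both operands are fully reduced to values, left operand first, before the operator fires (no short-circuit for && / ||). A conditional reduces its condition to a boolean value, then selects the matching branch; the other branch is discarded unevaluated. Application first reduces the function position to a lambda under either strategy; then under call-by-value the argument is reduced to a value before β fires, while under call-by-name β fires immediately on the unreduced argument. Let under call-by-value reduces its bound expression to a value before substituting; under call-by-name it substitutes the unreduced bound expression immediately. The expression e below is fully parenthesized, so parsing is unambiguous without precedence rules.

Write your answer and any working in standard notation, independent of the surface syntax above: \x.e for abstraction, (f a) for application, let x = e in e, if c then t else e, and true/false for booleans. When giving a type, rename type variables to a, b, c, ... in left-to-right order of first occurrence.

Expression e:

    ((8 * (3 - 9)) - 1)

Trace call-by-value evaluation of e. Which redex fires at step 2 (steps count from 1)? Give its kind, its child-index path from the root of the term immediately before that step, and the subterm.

Answer: delta at 0 : (8 * -6)

Working:
step 0: ((8 * (3 - 9)) - 1)
step 1: [delta@0.1] ((8 * -6) - 1)
step 2: [delta@0] (-48 - 1)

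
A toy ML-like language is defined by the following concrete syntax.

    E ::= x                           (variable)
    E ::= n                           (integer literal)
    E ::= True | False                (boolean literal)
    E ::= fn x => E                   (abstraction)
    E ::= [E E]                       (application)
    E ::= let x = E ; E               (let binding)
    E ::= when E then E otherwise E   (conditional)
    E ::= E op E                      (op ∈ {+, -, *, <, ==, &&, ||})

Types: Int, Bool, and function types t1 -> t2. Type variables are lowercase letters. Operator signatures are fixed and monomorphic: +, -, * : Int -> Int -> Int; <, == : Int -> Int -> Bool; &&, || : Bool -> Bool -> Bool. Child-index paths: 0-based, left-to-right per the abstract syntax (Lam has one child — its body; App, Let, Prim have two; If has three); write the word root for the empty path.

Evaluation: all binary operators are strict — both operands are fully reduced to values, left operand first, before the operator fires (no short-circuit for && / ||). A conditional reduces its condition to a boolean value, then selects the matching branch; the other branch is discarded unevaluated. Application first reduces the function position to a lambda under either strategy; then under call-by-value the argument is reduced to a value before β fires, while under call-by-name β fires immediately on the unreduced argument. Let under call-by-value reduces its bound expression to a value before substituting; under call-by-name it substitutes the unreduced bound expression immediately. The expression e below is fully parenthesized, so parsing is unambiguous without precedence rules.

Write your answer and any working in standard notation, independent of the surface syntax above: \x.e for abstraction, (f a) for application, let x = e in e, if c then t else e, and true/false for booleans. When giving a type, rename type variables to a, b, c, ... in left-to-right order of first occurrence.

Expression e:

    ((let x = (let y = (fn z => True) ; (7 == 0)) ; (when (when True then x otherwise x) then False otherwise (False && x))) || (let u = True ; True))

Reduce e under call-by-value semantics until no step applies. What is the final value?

Answer: true

Derivation:
step 0: ((let x = (let y = (\z.true) in (7 == 0)) in (if (if true then x else x) then false else (false && x))) || (let u = true in true))
step 1: [let@0.0] ((let x = (7 == 0) in (if (if true then x else x) then false else (false && x))) || (let u = true in true))
step 2: [delta@0.0] ((let x = false in (if (if true then x else x) then false else (false && x))) || (let u = true in true))
step 3: [let@0] ((if (if true then false else false) then false else (false && false)) || (let u = true in true))
step 4: [if@0.0] ((if false then false else (false && false)) || (let u = true in true))
step 5: [if@0] ((false && false) || (let u = true in true))
step 6: [delta@0] (false || (let u = true in true))
step 7: [let@1] (false || true)
step 8: [delta@root] true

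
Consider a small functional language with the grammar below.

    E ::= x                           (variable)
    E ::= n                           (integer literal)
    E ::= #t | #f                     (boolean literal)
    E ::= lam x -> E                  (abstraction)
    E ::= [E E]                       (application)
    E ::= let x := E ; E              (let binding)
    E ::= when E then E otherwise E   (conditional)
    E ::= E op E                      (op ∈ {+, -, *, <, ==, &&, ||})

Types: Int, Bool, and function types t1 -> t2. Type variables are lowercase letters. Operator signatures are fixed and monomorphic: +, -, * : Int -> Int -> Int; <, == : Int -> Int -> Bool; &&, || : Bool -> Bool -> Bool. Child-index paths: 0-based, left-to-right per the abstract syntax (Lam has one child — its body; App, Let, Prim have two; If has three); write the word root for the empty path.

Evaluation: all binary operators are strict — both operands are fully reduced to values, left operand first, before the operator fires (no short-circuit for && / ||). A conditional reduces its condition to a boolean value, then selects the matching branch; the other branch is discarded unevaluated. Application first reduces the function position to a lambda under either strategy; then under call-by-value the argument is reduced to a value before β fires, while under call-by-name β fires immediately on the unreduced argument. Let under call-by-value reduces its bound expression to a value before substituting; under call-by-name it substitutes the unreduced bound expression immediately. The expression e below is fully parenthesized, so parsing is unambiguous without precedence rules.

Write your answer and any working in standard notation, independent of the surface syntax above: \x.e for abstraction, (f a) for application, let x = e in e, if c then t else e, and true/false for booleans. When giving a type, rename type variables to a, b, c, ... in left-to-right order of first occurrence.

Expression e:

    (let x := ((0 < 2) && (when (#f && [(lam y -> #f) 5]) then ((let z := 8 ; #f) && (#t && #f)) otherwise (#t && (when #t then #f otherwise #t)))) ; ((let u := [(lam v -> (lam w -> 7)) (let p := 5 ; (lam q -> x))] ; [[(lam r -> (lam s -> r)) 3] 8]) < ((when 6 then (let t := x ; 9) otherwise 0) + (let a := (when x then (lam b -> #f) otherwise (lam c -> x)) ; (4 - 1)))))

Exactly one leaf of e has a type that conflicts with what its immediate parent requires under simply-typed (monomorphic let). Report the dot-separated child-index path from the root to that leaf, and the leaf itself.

Working:
  unify Int ~ Int
  unify Int ~ Int
  unify Bool ~ Bool
  unify Bool ~ Bool
\y._ : a -> Bool
  unify a -> Bool ~ Int -> b
  unify a ~ Int
  unify Bool ~ b
_ _ : Bool
  unify Bool ~ Bool
  unify Bool ~ Bool
let z : Int
  unify Bool ~ Bool
  unify Bool ~ Bool
  unify Bool ~ Bool
  unify Bool ~ Bool
  unify Bool ~ Bool
  unify Bool ~ Bool
  unify Bool ~ Bool
  unify Bool ~ Bool
  unify Bool ~ Bool
  unify Bool ~ Bool
let x : Bool
\w._ : d -> Int
\v._ : c -> d -> Int
let p : Int
x : Bool
\q._ : e -> Bool
  unify c -> d -> Int ~ (e -> Bool) -> f
  unify c ~ e -> Bool
  unify d -> Int ~ f
_ _ : d -> Int
let u : d -> Int
r : g
\s._ : h -> g
\r._ : g -> h -> g
  unify g -> h -> g ~ Int -> i
  unify g ~ Int
  unify h -> Int ~ i
_ _ : h -> Int
  unify h -> Int ~ Int -> j
  unify h ~ Int
  unify Int ~ j
_ _ : Int
  unify Int ~ Int
  unify Int ~ Bool
  FAIL: mismatch Int ~ Bool

Answer: 1.1.0.0 : 6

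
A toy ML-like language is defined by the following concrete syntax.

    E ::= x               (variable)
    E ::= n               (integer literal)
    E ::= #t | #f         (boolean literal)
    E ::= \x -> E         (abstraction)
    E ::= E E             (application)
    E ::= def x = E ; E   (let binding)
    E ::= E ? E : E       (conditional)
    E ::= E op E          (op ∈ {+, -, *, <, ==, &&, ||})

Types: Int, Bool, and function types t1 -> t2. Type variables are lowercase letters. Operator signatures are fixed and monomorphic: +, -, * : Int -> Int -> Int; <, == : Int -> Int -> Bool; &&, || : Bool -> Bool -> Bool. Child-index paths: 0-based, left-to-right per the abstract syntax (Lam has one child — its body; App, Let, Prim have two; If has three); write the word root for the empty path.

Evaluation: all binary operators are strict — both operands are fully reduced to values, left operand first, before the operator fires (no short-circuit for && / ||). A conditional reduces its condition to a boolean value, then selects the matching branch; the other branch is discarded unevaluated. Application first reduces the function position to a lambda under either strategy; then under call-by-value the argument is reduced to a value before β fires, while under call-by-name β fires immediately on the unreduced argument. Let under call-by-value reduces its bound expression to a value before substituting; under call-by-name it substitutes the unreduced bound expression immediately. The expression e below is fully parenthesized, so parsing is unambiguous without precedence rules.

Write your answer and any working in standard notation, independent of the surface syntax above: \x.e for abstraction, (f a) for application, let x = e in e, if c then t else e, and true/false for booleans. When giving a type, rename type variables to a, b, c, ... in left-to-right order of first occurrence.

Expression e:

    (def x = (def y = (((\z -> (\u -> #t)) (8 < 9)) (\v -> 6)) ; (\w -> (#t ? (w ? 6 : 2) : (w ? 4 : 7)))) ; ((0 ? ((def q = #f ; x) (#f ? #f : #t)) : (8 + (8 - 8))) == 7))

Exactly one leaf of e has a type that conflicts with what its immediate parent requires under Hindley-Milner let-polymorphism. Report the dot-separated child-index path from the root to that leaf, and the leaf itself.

Derivation:
\u._ : b -> Bool
\z._ : a -> b -> Bool
  unify Int ~ Int
  unify Int ~ Int
  unify a -> b -> Bool ~ Bool -> c
  unify a ~ Bool
  unify b -> Bool ~ c
_ _ : b -> Bool
\v._ : d -> Int
  unify b -> Bool ~ (d -> Int) -> e
  unify b ~ d -> Int
  unify Bool ~ e
_ _ : Bool
let y : Bool
  unify Bool ~ Bool
w : f
  unify f ~ Bool
  unify Int ~ Int
w : Bool
  unify Bool ~ Bool
  unify Int ~ Int
  unify Int ~ Int
\w._ : Bool -> Int
let x : Bool -> Int
  unify Int ~ Bool
  FAIL: mismatch Int ~ Bool

Answer: 1.0.0 : 0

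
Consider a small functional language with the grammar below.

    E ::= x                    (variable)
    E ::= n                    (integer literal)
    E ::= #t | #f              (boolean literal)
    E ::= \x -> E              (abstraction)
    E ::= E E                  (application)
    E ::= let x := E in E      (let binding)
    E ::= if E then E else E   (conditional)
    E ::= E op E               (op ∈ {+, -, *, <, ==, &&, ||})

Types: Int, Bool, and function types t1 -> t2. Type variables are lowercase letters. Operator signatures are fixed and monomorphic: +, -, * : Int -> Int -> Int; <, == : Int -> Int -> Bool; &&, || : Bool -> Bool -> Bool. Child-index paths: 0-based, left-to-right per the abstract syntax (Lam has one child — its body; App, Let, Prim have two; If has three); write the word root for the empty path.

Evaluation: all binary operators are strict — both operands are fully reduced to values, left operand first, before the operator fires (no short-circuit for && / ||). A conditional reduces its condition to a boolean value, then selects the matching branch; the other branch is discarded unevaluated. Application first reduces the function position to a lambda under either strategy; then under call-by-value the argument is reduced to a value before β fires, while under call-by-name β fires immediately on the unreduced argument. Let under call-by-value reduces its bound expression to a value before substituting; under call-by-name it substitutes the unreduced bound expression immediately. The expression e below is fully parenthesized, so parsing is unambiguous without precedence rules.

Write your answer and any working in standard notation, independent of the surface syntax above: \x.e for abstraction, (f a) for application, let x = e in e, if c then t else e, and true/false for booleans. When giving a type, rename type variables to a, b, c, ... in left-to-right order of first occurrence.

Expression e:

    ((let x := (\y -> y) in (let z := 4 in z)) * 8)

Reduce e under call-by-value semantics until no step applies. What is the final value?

Trace:
step 0: ((let x = (\y.y) in (let z = 4 in z)) * 8)
step 1: [let@0] ((let z = 4 in z) * 8)
step 2: [let@0] (4 * 8)
step 3: [delta@root] 32

Answer: 32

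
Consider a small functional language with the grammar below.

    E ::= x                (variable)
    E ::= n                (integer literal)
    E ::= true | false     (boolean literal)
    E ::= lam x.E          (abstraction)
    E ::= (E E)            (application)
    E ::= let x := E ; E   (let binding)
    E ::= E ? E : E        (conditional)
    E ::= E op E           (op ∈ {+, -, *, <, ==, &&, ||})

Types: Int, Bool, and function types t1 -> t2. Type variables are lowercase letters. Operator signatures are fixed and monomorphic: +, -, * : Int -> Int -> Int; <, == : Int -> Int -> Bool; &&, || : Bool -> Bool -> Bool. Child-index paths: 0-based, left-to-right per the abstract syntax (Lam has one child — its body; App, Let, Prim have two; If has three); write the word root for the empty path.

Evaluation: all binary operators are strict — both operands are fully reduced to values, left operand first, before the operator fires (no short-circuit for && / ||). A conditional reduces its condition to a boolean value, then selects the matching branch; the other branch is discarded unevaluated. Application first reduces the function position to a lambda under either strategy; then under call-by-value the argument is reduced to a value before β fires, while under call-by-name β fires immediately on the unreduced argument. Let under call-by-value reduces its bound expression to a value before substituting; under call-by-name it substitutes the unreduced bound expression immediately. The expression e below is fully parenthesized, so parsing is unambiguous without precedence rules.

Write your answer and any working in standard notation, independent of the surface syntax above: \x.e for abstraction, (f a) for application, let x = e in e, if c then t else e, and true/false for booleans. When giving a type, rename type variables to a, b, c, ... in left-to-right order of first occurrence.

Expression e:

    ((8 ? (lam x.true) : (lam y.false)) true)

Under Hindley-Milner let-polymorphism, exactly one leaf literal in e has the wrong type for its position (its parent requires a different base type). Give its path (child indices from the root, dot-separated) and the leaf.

Answer: 0.0 : 8

Trace:
  unify Int ~ Bool
  FAIL: mismatch Int ~ Bool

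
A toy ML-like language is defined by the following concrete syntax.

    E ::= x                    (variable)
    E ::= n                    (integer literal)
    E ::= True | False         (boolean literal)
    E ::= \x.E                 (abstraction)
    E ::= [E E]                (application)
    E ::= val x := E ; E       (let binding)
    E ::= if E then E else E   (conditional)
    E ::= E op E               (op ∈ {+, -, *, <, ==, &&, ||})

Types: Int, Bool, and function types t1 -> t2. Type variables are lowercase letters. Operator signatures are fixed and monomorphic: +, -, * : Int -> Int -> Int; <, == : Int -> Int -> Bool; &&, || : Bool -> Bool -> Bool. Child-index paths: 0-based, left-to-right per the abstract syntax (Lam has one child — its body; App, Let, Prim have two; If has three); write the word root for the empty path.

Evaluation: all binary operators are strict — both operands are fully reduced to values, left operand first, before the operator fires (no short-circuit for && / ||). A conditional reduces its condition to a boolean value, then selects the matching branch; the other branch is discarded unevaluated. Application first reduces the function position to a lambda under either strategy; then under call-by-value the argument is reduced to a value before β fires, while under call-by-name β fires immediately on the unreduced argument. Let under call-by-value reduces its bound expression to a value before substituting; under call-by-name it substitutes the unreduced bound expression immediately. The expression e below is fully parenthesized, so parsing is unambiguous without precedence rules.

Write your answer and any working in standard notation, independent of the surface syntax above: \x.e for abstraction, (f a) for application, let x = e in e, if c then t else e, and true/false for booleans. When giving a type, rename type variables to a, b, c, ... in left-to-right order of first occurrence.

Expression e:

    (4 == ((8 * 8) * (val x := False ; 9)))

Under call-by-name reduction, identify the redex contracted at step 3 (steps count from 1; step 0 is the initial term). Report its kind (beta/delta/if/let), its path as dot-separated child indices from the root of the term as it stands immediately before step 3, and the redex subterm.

Answer: delta at 1 : (64 * 9)

Trace:
step 0: (4 == ((8 * 8) * (let x = false in 9)))
step 1: [delta@1.0] (4 == (64 * (let x = false in 9)))
step 2: [let@1.1] (4 == (64 * 9))
step 3: [delta@1] (4 == 576)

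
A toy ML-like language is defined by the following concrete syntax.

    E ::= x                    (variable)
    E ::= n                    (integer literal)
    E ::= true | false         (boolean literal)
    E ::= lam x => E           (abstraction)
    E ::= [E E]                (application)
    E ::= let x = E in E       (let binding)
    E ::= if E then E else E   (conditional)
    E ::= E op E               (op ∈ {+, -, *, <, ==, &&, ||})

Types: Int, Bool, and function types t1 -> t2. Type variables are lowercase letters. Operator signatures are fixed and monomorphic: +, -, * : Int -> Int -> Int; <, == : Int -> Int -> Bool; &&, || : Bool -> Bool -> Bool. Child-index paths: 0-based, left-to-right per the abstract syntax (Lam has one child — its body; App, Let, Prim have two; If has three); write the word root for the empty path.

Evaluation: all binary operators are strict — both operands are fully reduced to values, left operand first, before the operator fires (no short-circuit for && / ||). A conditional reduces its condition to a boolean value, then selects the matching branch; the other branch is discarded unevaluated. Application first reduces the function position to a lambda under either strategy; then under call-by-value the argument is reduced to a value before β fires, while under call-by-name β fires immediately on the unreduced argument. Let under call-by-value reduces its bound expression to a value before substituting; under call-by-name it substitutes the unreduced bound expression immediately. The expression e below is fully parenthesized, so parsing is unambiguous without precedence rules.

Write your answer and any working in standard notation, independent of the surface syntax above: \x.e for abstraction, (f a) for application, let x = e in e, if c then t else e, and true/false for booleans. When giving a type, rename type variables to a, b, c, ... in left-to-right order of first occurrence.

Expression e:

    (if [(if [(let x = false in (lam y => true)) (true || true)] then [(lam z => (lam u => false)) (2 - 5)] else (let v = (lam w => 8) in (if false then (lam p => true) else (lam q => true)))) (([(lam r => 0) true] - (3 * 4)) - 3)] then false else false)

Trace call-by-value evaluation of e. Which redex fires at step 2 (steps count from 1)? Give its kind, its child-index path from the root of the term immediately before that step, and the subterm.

Answer: delta at 0.0.0.1 : (true || true)

Derivation:
step 0: (if ((if ((let x = false in (\y.true)) (true || true)) then ((\z.(\u.false)) (2 - 5)) else (let v = (\w.8) in (if false then (\p.true) else (\q.true)))) ((((\r.0) true) - (3 * 4)) - 3)) then false else false)
step 1: [let@0.0.0.0] (if ((if ((\y.true) (true || true)) then ((\z.(\u.false)) (2 - 5)) else (let v = (\w.8) in (if false then (\p.true) else (\q.true)))) ((((\r.0) true) - (3 * 4)) - 3)) then false else false)
step 2: [delta@0.0.0.1] (if ((if ((\y.true) true) then ((\z.(\u.false)) (2 - 5)) else (let v = (\w.8) in (if false then (\p.true) else (\q.true)))) ((((\r.0) true) - (3 * 4)) - 3)) then false else false)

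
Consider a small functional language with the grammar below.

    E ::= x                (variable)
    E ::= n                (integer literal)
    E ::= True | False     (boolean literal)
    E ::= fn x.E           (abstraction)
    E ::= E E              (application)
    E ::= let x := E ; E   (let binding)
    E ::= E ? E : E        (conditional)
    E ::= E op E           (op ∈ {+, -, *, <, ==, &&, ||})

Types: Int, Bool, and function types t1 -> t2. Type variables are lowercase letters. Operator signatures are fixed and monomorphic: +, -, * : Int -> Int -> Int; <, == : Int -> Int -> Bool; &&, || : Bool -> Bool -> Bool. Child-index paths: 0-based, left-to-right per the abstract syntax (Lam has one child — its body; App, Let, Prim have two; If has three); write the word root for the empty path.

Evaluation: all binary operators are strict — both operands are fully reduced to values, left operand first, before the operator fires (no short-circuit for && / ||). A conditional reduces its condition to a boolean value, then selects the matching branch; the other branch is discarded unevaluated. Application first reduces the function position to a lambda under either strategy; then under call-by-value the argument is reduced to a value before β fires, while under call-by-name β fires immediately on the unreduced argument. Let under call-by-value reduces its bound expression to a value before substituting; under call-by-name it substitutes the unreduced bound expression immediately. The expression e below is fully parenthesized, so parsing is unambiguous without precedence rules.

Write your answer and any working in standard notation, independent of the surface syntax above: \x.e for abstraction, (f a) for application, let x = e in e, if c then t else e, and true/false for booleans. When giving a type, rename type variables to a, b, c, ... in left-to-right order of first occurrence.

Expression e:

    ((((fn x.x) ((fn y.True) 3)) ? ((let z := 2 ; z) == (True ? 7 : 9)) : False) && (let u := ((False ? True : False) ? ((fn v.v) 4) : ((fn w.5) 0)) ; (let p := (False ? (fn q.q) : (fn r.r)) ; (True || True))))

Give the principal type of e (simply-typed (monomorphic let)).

Trace:
x : a
\x._ : a -> a
\y._ : b -> Bool
  unify b -> Bool ~ Int -> c
  unify b ~ Int
  unify Bool ~ c
_ _ : Bool
  unify a -> a ~ Bool -> d
  unify a ~ Bool
  unify Bool ~ d
_ _ : Bool
  unify Bool ~ Bool
let z : Int
z : Int
  unify Int ~ Int
  unify Bool ~ Bool
  unify Int ~ Int
  unify Int ~ Int
  unify Bool ~ Bool
  unify Bool ~ Bool
  unify Bool ~ Bool
  unify Bool ~ Bool
  unify Bool ~ Bool
v : e
\v._ : e -> e
  unify e -> e ~ Int -> f
  unify e ~ Int
  unify Int ~ f
_ _ : Int
\w._ : g -> Int
  unify g -> Int ~ Int -> h
  unify g ~ Int
  unify Int ~ h
_ _ : Int
  unify Int ~ Int
let u : Int
  unify Bool ~ Bool
q : i
\q._ : i -> i
r : j
\r._ : j -> j
  unify i -> i ~ j -> j
  unify i ~ j
  unify j ~ j
let p : j -> j
  unify Bool ~ Bool
  unify Bool ~ Bool
  unify Bool ~ Bool

Answer: Bool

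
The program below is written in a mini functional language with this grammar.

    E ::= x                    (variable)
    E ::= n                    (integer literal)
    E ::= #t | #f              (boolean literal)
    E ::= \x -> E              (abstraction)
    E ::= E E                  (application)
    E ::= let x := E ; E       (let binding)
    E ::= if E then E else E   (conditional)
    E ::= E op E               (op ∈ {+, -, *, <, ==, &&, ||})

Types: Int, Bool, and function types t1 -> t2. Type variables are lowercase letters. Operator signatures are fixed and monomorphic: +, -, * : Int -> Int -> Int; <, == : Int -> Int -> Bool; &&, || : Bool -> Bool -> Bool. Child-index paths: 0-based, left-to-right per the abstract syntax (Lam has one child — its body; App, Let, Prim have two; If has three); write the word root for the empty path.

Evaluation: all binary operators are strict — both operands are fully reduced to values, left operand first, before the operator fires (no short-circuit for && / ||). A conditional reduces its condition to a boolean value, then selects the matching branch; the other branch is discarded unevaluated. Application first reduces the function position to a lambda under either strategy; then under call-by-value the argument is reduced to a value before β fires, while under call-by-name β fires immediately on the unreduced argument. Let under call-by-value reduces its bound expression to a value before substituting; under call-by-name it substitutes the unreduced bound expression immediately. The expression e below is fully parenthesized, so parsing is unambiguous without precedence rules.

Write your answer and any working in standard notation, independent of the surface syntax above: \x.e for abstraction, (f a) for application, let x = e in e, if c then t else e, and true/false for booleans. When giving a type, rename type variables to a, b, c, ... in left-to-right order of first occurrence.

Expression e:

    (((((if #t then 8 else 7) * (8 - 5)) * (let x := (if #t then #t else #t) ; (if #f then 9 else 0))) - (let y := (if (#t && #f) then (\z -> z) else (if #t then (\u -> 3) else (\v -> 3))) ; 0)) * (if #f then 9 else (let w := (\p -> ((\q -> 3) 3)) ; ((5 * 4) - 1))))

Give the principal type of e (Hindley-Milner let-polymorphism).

Answer: Int

Derivation:
  unify Bool ~ Bool
  unify Int ~ Int
  unify Int ~ Int
  unify Int ~ Int
  unify Int ~ Int
  unify Int ~ Int
  unify Int ~ Int
  unify Bool ~ Bool
  unify Bool ~ Bool
let x : Bool
  unify Bool ~ Bool
  unify Int ~ Int
  unify Int ~ Int
  unify Int ~ Int
  unify Bool ~ Bool
  unify Bool ~ Bool
  unify Bool ~ Bool
z : a
\z._ : a -> a
  unify Bool ~ Bool
\u._ : b -> Int
\v._ : c -> Int
  unify b -> Int ~ c -> Int
  unify b ~ c
  unify Int ~ Int
  unify a -> a ~ c -> Int
  unify a ~ c
  unify c ~ Int
let y : Int -> Int
  unify Int ~ Int
  unify Int ~ Int
  unify Bool ~ Bool
\q._ : e -> Int
  unify e -> Int ~ Int -> f
  unify e ~ Int
  unify Int ~ f
_ _ : Int
\p._ : d -> Int
let w : forall. d -> Int
  unify Int ~ Int
  unify Int ~ Int
  unify Int ~ Int
  unify Int ~ Int
  unify Int ~ Int
  unify Int ~ Int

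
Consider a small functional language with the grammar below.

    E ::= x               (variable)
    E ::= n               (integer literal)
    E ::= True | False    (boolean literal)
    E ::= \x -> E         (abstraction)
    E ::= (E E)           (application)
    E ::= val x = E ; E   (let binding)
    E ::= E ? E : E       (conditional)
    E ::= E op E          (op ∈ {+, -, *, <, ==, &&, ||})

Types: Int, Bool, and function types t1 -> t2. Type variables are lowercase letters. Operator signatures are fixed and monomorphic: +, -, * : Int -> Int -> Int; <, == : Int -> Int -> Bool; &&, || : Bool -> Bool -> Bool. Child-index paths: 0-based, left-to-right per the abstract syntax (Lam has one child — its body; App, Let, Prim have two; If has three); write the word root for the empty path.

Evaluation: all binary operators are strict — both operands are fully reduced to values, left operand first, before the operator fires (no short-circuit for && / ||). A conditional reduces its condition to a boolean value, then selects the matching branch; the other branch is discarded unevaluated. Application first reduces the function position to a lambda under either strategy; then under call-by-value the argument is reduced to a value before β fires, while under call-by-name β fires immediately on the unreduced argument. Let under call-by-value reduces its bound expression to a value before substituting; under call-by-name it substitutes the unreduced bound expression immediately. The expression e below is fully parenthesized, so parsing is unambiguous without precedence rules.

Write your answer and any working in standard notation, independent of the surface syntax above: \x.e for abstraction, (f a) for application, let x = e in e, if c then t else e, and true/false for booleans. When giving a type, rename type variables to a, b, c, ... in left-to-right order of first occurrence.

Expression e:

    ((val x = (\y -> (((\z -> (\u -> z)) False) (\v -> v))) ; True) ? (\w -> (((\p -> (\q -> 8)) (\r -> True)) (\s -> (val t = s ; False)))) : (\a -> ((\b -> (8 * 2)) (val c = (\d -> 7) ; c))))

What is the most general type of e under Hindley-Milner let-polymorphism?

Trace:
z : b
\u._ : c -> b
\z._ : b -> c -> b
  unify b -> c -> b ~ Bool -> d
  unify b ~ Bool
  unify c -> Bool ~ d
_ _ : c -> Bool
v : e
\v._ : e -> e
  unify c -> Bool ~ (e -> e) -> f
  unify c ~ e -> e
  unify Bool ~ f
_ _ : Bool
\y._ : a -> Bool
let x : forall. a -> Bool
  unify Bool ~ Bool
\q._ : i -> Int
\p._ : h -> i -> Int
\r._ : j -> Bool
  unify h -> i -> Int ~ (j -> Bool) -> k
  unify h ~ j -> Bool
  unify i -> Int ~ k
_ _ : i -> Int
s : l
let t : l
\s._ : l -> Bool
  unify i -> Int ~ (l -> Bool) -> m
  unify i ~ l -> Bool
  unify Int ~ m
_ _ : Int
\w._ : g -> Int
  unify Int ~ Int
  unify Int ~ Int
\b._ : o -> Int
\d._ : p -> Int
let c : forall. p -> Int
c : q -> Int
  unify o -> Int ~ (q -> Int) -> r
  unify o ~ q -> Int
  unify Int ~ r
_ _ : Int
\a._ : n -> Int
  unify g -> Int ~ n -> Int
  unify g ~ n
  unify Int ~ Int

Answer: a -> Int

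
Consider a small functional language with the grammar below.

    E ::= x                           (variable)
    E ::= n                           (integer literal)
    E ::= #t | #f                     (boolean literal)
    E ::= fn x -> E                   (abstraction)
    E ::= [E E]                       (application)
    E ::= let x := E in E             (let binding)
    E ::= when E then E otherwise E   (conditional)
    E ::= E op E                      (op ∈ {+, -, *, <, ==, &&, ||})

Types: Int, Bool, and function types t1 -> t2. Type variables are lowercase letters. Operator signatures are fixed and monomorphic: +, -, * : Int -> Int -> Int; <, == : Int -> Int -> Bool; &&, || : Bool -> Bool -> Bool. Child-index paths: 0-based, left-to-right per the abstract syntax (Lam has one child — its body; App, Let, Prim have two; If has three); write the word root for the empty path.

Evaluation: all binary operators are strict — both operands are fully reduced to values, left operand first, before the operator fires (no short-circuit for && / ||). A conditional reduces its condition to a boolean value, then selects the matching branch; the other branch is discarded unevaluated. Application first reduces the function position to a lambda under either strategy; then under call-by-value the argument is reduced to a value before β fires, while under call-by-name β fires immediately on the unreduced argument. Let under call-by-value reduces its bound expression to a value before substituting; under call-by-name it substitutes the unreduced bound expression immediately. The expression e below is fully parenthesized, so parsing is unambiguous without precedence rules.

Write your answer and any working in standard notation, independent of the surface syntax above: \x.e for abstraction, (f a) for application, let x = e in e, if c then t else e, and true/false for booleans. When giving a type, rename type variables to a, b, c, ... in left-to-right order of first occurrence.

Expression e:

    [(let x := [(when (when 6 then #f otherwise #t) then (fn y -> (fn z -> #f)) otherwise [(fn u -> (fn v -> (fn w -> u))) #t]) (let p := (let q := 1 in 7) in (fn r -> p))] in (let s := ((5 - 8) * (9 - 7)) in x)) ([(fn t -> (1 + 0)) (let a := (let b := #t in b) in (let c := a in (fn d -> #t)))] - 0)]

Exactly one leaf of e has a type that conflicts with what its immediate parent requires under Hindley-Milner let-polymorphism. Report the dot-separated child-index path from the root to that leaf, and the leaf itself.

Answer: 0.0.0.0.0 : 6

Derivation:
  unify Int ~ Bool
  FAIL: mismatch Int ~ Bool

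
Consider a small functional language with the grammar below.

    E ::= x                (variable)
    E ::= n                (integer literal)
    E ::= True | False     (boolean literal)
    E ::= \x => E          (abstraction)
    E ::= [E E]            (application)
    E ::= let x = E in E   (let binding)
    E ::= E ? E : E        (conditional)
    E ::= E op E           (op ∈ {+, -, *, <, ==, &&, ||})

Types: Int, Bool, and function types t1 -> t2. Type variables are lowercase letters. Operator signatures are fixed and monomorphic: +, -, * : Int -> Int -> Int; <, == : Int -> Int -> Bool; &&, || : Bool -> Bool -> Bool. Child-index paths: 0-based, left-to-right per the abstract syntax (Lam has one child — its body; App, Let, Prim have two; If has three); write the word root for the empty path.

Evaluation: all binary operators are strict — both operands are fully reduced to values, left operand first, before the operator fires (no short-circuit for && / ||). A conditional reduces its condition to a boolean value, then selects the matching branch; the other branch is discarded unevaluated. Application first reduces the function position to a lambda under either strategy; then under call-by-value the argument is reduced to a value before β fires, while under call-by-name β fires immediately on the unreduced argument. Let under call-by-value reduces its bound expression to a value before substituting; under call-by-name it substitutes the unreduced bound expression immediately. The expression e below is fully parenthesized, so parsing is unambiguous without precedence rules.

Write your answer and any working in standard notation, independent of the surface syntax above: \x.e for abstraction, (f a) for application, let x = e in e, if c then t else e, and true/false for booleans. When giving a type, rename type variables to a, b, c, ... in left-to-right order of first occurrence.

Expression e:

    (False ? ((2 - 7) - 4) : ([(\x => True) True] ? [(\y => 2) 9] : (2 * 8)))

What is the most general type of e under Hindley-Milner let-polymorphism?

Answer: Int

Trace:
  unify Bool ~ Bool
  unify Int ~ Int
  unify Int ~ Int
  unify Int ~ Int
  unify Int ~ Int
\x._ : a -> Bool
  unify a -> Bool ~ Bool -> b
  unify a ~ Bool
  unify Bool ~ b
_ _ : Bool
  unify Bool ~ Bool
\y._ : c -> Int
  unify c -> Int ~ Int -> d
  unify c ~ Int
  unify Int ~ d
_ _ : Int
  unify Int ~ Int
  unify Int ~ Int
  unify Int ~ Int
  unify Int ~ Int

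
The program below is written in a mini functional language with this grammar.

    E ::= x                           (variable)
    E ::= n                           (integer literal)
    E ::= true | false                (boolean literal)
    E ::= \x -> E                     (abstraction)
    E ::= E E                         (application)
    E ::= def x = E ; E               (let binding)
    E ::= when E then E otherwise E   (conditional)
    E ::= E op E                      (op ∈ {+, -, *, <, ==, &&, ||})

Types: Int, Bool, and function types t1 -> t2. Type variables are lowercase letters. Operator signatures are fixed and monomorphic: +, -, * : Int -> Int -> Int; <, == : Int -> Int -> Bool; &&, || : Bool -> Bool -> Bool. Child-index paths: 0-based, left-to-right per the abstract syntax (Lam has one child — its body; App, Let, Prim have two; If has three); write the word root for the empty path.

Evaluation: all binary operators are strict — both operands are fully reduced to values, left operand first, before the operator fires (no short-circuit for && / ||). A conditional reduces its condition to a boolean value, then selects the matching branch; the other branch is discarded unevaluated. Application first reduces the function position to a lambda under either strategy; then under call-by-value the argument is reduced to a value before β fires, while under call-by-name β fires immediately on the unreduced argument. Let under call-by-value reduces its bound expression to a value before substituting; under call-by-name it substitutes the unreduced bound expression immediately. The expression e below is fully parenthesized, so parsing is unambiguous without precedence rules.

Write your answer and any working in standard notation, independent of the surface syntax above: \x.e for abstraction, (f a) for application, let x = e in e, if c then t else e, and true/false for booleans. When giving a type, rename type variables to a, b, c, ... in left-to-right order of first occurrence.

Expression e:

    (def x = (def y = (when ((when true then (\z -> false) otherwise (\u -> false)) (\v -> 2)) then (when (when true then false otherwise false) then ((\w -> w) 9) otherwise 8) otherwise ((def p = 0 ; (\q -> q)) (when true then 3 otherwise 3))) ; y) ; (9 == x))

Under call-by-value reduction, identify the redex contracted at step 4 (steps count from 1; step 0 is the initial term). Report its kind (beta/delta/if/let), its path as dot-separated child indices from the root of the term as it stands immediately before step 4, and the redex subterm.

Working:
step 0: (let x = (let y = (if ((if true then (\z.false) else (\u.false)) (\v.2)) then (if (if true then false else false) then ((\w.w) 9) else 8) else ((let p = 0 in (\q.q)) (if true then 3 else 3))) in y) in (9 == x))
step 1: [if@0.0.0.0] (let x = (let y = (if ((\z.false) (\v.2)) then (if (if true then false else false) then ((\w.w) 9) else 8) else ((let p = 0 in (\q.q)) (if true then 3 else 3))) in y) in (9 == x))
step 2: [beta@0.0.0] (let x = (let y = (if false then (if (if true then false else false) then ((\w.w) 9) else 8) else ((let p = 0 in (\q.q)) (if true then 3 else 3))) in y) in (9 == x))
step 3: [if@0.0] (let x = (let y = ((let p = 0 in (\q.q)) (if true then 3 else 3)) in y) in (9 == x))
step 4: [let@0.0.0] (let x = (let y = ((\q.q) (if true then 3 else 3)) in y) in (9 == x))

Answer: let at 0.0.0 : (let p = 0 in (\q.q))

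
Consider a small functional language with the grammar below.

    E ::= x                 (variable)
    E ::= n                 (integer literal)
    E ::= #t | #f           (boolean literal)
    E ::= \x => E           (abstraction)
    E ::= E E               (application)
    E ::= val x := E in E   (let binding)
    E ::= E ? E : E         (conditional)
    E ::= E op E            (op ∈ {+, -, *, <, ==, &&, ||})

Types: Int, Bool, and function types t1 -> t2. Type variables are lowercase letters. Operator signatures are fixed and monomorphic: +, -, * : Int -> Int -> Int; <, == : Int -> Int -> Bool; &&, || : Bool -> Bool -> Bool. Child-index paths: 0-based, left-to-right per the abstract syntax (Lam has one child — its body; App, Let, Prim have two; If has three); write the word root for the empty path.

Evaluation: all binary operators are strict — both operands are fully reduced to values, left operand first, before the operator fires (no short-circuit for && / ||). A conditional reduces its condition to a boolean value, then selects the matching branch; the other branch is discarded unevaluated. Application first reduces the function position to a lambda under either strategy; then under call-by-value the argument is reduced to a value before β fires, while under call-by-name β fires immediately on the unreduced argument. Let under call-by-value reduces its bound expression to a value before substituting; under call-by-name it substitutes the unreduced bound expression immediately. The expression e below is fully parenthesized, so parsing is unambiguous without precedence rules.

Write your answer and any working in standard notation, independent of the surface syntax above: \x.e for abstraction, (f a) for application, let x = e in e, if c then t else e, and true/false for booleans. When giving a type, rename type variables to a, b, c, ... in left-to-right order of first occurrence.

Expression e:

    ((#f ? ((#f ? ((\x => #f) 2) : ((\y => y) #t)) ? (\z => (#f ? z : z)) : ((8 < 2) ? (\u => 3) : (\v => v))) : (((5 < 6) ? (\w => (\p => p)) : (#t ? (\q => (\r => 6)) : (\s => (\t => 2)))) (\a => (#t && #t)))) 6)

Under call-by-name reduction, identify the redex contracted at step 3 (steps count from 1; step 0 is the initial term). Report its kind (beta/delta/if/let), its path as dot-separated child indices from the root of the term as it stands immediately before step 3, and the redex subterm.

Derivation:
step 0: ((if false then (if (if false then ((\x.false) 2) else ((\y.y) true)) then (\z.(if false then z else z)) else (if (8 < 2) then (\u.3) else (\v.v))) else ((if (5 < 6) then (\w.(\p.p)) else (if true then (\q.(\r.6)) else (\s.(\t.2)))) (\a.(true && true)))) 6)
step 1: [if@0] (((if (5 < 6) then (\w.(\p.p)) else (if true then (\q.(\r.6)) else (\s.(\t.2)))) (\a.(true && true))) 6)
step 2: [delta@0.0.0] (((if true then (\w.(\p.p)) else (if true then (\q.(\r.6)) else (\s.(\t.2)))) (\a.(true && true))) 6)
step 3: [if@0.0] (((\w.(\p.p)) (\a.(true && true))) 6)

Answer: if at 0.0 : (if true then (\w.(\p.p)) else (if true then (\q.(\r.6)) else (\s.(\t.2))))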